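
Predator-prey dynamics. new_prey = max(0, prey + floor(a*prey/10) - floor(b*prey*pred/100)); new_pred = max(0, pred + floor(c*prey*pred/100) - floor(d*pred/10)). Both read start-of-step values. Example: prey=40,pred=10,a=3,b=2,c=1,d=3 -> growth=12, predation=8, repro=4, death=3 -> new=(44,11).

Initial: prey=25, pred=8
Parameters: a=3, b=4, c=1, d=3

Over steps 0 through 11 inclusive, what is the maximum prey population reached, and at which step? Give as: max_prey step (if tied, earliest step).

Answer: 38 11

Derivation:
Step 1: prey: 25+7-8=24; pred: 8+2-2=8
Step 2: prey: 24+7-7=24; pred: 8+1-2=7
Step 3: prey: 24+7-6=25; pred: 7+1-2=6
Step 4: prey: 25+7-6=26; pred: 6+1-1=6
Step 5: prey: 26+7-6=27; pred: 6+1-1=6
Step 6: prey: 27+8-6=29; pred: 6+1-1=6
Step 7: prey: 29+8-6=31; pred: 6+1-1=6
Step 8: prey: 31+9-7=33; pred: 6+1-1=6
Step 9: prey: 33+9-7=35; pred: 6+1-1=6
Step 10: prey: 35+10-8=37; pred: 6+2-1=7
Step 11: prey: 37+11-10=38; pred: 7+2-2=7
Max prey = 38 at step 11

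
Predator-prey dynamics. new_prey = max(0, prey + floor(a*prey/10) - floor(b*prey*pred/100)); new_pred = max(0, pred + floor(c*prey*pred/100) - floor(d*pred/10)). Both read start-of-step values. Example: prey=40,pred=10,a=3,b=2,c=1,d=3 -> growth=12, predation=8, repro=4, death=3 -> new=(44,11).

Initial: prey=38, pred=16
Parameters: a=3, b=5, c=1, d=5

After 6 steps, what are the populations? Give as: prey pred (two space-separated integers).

Answer: 15 1

Derivation:
Step 1: prey: 38+11-30=19; pred: 16+6-8=14
Step 2: prey: 19+5-13=11; pred: 14+2-7=9
Step 3: prey: 11+3-4=10; pred: 9+0-4=5
Step 4: prey: 10+3-2=11; pred: 5+0-2=3
Step 5: prey: 11+3-1=13; pred: 3+0-1=2
Step 6: prey: 13+3-1=15; pred: 2+0-1=1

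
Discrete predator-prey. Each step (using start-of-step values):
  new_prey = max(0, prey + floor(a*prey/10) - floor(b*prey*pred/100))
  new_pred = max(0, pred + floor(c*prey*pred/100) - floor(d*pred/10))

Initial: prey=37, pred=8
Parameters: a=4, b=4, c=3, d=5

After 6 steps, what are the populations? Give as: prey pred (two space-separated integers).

Answer: 0 11

Derivation:
Step 1: prey: 37+14-11=40; pred: 8+8-4=12
Step 2: prey: 40+16-19=37; pred: 12+14-6=20
Step 3: prey: 37+14-29=22; pred: 20+22-10=32
Step 4: prey: 22+8-28=2; pred: 32+21-16=37
Step 5: prey: 2+0-2=0; pred: 37+2-18=21
Step 6: prey: 0+0-0=0; pred: 21+0-10=11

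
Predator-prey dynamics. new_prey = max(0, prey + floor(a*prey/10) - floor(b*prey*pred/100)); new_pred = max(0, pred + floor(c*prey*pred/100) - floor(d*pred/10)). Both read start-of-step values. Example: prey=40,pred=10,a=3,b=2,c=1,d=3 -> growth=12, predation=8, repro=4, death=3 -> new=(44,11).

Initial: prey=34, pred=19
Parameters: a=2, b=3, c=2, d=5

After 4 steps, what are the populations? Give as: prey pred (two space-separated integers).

Answer: 6 8

Derivation:
Step 1: prey: 34+6-19=21; pred: 19+12-9=22
Step 2: prey: 21+4-13=12; pred: 22+9-11=20
Step 3: prey: 12+2-7=7; pred: 20+4-10=14
Step 4: prey: 7+1-2=6; pred: 14+1-7=8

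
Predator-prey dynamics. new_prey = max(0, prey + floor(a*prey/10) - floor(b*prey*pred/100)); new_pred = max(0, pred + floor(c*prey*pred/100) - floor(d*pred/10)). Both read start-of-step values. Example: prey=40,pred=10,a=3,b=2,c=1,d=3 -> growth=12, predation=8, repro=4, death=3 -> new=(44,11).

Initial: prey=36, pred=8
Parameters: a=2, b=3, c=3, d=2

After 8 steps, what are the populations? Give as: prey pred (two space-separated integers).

Answer: 0 21

Derivation:
Step 1: prey: 36+7-8=35; pred: 8+8-1=15
Step 2: prey: 35+7-15=27; pred: 15+15-3=27
Step 3: prey: 27+5-21=11; pred: 27+21-5=43
Step 4: prey: 11+2-14=0; pred: 43+14-8=49
Step 5: prey: 0+0-0=0; pred: 49+0-9=40
Step 6: prey: 0+0-0=0; pred: 40+0-8=32
Step 7: prey: 0+0-0=0; pred: 32+0-6=26
Step 8: prey: 0+0-0=0; pred: 26+0-5=21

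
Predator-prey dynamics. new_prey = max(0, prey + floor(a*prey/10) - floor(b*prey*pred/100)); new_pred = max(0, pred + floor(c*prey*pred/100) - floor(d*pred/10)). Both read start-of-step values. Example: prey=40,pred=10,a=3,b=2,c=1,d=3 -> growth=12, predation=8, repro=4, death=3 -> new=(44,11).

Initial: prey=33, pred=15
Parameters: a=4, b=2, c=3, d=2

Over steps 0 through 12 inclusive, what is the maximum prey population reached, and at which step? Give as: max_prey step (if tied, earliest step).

Answer: 37 1

Derivation:
Step 1: prey: 33+13-9=37; pred: 15+14-3=26
Step 2: prey: 37+14-19=32; pred: 26+28-5=49
Step 3: prey: 32+12-31=13; pred: 49+47-9=87
Step 4: prey: 13+5-22=0; pred: 87+33-17=103
Step 5: prey: 0+0-0=0; pred: 103+0-20=83
Step 6: prey: 0+0-0=0; pred: 83+0-16=67
Step 7: prey: 0+0-0=0; pred: 67+0-13=54
Step 8: prey: 0+0-0=0; pred: 54+0-10=44
Step 9: prey: 0+0-0=0; pred: 44+0-8=36
Step 10: prey: 0+0-0=0; pred: 36+0-7=29
Step 11: prey: 0+0-0=0; pred: 29+0-5=24
Step 12: prey: 0+0-0=0; pred: 24+0-4=20
Max prey = 37 at step 1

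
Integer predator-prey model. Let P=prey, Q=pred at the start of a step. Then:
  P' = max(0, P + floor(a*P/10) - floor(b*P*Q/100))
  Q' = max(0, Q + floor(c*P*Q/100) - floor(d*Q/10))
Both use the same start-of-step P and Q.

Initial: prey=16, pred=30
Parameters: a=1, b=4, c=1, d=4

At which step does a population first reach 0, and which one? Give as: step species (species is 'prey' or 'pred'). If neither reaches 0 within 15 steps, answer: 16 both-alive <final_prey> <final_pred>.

Answer: 1 prey

Derivation:
Step 1: prey: 16+1-19=0; pred: 30+4-12=22
First extinction: prey at step 1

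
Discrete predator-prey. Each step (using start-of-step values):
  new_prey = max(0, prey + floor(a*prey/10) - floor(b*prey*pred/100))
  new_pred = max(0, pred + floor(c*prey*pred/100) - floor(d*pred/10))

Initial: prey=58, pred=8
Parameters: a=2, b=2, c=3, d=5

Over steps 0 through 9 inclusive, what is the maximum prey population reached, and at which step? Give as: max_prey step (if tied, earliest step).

Answer: 60 1

Derivation:
Step 1: prey: 58+11-9=60; pred: 8+13-4=17
Step 2: prey: 60+12-20=52; pred: 17+30-8=39
Step 3: prey: 52+10-40=22; pred: 39+60-19=80
Step 4: prey: 22+4-35=0; pred: 80+52-40=92
Step 5: prey: 0+0-0=0; pred: 92+0-46=46
Step 6: prey: 0+0-0=0; pred: 46+0-23=23
Step 7: prey: 0+0-0=0; pred: 23+0-11=12
Step 8: prey: 0+0-0=0; pred: 12+0-6=6
Step 9: prey: 0+0-0=0; pred: 6+0-3=3
Max prey = 60 at step 1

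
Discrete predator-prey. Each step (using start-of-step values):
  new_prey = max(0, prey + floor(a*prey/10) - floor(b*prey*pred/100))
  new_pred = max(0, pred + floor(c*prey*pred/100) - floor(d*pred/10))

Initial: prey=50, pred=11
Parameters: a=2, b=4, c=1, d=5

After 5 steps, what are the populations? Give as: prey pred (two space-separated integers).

Answer: 21 4

Derivation:
Step 1: prey: 50+10-22=38; pred: 11+5-5=11
Step 2: prey: 38+7-16=29; pred: 11+4-5=10
Step 3: prey: 29+5-11=23; pred: 10+2-5=7
Step 4: prey: 23+4-6=21; pred: 7+1-3=5
Step 5: prey: 21+4-4=21; pred: 5+1-2=4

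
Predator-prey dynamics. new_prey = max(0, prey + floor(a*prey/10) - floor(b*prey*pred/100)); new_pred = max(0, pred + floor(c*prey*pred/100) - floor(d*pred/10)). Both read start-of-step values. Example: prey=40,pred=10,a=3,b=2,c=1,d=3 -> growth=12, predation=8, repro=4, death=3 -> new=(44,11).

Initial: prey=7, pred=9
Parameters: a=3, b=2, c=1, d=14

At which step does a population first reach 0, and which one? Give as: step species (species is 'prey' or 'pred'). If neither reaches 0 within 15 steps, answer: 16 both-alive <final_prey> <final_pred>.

Answer: 1 pred

Derivation:
Step 1: prey: 7+2-1=8; pred: 9+0-12=0
First extinction: pred at step 1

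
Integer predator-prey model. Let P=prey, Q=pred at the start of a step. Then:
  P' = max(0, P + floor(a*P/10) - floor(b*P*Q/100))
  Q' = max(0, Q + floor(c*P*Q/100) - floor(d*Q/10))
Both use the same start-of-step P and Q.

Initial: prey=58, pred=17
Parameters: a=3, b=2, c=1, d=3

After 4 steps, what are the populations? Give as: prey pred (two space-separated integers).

Step 1: prey: 58+17-19=56; pred: 17+9-5=21
Step 2: prey: 56+16-23=49; pred: 21+11-6=26
Step 3: prey: 49+14-25=38; pred: 26+12-7=31
Step 4: prey: 38+11-23=26; pred: 31+11-9=33

Answer: 26 33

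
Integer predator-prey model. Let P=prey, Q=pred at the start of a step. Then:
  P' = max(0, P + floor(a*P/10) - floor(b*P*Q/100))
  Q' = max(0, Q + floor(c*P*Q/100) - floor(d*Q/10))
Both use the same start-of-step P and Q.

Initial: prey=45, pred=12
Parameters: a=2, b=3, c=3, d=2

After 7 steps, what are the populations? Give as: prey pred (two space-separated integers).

Answer: 0 28

Derivation:
Step 1: prey: 45+9-16=38; pred: 12+16-2=26
Step 2: prey: 38+7-29=16; pred: 26+29-5=50
Step 3: prey: 16+3-24=0; pred: 50+24-10=64
Step 4: prey: 0+0-0=0; pred: 64+0-12=52
Step 5: prey: 0+0-0=0; pred: 52+0-10=42
Step 6: prey: 0+0-0=0; pred: 42+0-8=34
Step 7: prey: 0+0-0=0; pred: 34+0-6=28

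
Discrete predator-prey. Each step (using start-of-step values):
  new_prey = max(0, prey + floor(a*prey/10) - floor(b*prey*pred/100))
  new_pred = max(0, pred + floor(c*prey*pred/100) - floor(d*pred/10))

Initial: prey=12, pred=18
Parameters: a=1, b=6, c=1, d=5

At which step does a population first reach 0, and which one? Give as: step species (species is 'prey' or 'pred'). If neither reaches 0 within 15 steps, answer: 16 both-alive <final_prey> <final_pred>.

Step 1: prey: 12+1-12=1; pred: 18+2-9=11
Step 2: prey: 1+0-0=1; pred: 11+0-5=6
Step 3: prey: 1+0-0=1; pred: 6+0-3=3
Step 4: prey: 1+0-0=1; pred: 3+0-1=2
Step 5: prey: 1+0-0=1; pred: 2+0-1=1
Step 6: prey: 1+0-0=1; pred: 1+0-0=1
Steps 7-15: state stable at prey=1, pred=1 (no change)
No extinction within 15 steps

Answer: 16 both-alive 1 1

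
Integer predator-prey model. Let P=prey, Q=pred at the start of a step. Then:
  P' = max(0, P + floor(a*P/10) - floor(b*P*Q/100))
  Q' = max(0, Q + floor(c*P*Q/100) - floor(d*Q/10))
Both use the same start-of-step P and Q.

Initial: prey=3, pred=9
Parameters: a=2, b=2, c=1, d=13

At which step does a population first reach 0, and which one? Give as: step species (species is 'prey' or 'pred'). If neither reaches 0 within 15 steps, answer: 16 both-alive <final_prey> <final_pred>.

Step 1: prey: 3+0-0=3; pred: 9+0-11=0
First extinction: pred at step 1

Answer: 1 pred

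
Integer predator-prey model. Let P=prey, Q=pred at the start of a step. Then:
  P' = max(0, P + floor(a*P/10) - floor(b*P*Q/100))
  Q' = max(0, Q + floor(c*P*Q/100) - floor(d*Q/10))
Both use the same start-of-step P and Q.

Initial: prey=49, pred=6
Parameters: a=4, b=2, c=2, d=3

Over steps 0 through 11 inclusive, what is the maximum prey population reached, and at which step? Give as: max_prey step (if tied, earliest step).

Step 1: prey: 49+19-5=63; pred: 6+5-1=10
Step 2: prey: 63+25-12=76; pred: 10+12-3=19
Step 3: prey: 76+30-28=78; pred: 19+28-5=42
Step 4: prey: 78+31-65=44; pred: 42+65-12=95
Step 5: prey: 44+17-83=0; pred: 95+83-28=150
Step 6: prey: 0+0-0=0; pred: 150+0-45=105
Step 7: prey: 0+0-0=0; pred: 105+0-31=74
Step 8: prey: 0+0-0=0; pred: 74+0-22=52
Step 9: prey: 0+0-0=0; pred: 52+0-15=37
Step 10: prey: 0+0-0=0; pred: 37+0-11=26
Step 11: prey: 0+0-0=0; pred: 26+0-7=19
Max prey = 78 at step 3

Answer: 78 3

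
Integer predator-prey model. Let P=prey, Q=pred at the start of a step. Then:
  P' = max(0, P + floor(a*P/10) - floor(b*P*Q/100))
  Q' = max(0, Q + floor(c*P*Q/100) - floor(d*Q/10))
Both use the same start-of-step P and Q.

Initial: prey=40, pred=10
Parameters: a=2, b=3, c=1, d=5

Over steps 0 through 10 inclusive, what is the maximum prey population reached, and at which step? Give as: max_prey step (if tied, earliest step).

Answer: 62 10

Derivation:
Step 1: prey: 40+8-12=36; pred: 10+4-5=9
Step 2: prey: 36+7-9=34; pred: 9+3-4=8
Step 3: prey: 34+6-8=32; pred: 8+2-4=6
Step 4: prey: 32+6-5=33; pred: 6+1-3=4
Step 5: prey: 33+6-3=36; pred: 4+1-2=3
Step 6: prey: 36+7-3=40; pred: 3+1-1=3
Step 7: prey: 40+8-3=45; pred: 3+1-1=3
Step 8: prey: 45+9-4=50; pred: 3+1-1=3
Step 9: prey: 50+10-4=56; pred: 3+1-1=3
Step 10: prey: 56+11-5=62; pred: 3+1-1=3
Max prey = 62 at step 10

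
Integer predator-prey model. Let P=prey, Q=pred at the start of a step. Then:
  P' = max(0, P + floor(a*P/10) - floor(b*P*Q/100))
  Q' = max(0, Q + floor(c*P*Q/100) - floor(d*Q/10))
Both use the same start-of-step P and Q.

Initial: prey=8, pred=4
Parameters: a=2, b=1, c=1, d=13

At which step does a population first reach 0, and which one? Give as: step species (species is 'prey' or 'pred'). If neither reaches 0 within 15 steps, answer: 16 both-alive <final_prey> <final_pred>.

Step 1: prey: 8+1-0=9; pred: 4+0-5=0
First extinction: pred at step 1

Answer: 1 pred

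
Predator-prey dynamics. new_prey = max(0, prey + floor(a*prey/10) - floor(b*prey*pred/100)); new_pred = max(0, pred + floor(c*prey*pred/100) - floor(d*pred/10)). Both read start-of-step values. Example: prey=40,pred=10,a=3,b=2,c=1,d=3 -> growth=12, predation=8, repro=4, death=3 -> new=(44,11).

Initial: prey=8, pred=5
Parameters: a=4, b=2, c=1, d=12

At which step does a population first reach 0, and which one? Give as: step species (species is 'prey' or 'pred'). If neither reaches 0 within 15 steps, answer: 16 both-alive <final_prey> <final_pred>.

Step 1: prey: 8+3-0=11; pred: 5+0-6=0
First extinction: pred at step 1

Answer: 1 pred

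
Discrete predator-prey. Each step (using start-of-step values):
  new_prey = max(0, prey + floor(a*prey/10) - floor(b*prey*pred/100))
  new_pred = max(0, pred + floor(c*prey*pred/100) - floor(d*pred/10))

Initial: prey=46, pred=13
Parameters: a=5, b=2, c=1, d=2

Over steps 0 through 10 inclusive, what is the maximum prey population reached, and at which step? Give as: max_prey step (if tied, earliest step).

Step 1: prey: 46+23-11=58; pred: 13+5-2=16
Step 2: prey: 58+29-18=69; pred: 16+9-3=22
Step 3: prey: 69+34-30=73; pred: 22+15-4=33
Step 4: prey: 73+36-48=61; pred: 33+24-6=51
Step 5: prey: 61+30-62=29; pred: 51+31-10=72
Step 6: prey: 29+14-41=2; pred: 72+20-14=78
Step 7: prey: 2+1-3=0; pred: 78+1-15=64
Step 8: prey: 0+0-0=0; pred: 64+0-12=52
Step 9: prey: 0+0-0=0; pred: 52+0-10=42
Step 10: prey: 0+0-0=0; pred: 42+0-8=34
Max prey = 73 at step 3

Answer: 73 3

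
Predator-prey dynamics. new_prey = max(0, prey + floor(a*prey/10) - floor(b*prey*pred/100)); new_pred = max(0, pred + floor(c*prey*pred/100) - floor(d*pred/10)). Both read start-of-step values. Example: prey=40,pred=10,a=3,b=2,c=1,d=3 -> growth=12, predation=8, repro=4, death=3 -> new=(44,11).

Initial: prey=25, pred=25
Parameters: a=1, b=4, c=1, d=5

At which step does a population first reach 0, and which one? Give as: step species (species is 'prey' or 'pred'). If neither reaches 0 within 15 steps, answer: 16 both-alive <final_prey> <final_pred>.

Step 1: prey: 25+2-25=2; pred: 25+6-12=19
Step 2: prey: 2+0-1=1; pred: 19+0-9=10
Step 3: prey: 1+0-0=1; pred: 10+0-5=5
Step 4: prey: 1+0-0=1; pred: 5+0-2=3
Step 5: prey: 1+0-0=1; pred: 3+0-1=2
Step 6: prey: 1+0-0=1; pred: 2+0-1=1
Step 7: prey: 1+0-0=1; pred: 1+0-0=1
Steps 8-15: state stable at prey=1, pred=1 (no change)
No extinction within 15 steps

Answer: 16 both-alive 1 1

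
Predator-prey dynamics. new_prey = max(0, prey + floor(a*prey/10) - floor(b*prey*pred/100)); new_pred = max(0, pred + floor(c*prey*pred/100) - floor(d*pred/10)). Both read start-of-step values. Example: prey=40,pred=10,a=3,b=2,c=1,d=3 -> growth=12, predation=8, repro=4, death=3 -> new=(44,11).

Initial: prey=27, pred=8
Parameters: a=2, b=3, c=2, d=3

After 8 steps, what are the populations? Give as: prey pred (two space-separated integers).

Answer: 6 10

Derivation:
Step 1: prey: 27+5-6=26; pred: 8+4-2=10
Step 2: prey: 26+5-7=24; pred: 10+5-3=12
Step 3: prey: 24+4-8=20; pred: 12+5-3=14
Step 4: prey: 20+4-8=16; pred: 14+5-4=15
Step 5: prey: 16+3-7=12; pred: 15+4-4=15
Step 6: prey: 12+2-5=9; pred: 15+3-4=14
Step 7: prey: 9+1-3=7; pred: 14+2-4=12
Step 8: prey: 7+1-2=6; pred: 12+1-3=10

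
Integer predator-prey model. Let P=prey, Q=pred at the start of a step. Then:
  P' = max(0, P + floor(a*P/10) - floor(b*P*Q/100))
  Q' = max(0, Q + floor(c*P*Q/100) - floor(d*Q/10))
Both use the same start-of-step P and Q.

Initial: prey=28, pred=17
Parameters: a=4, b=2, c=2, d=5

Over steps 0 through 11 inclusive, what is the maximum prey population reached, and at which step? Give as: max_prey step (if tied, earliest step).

Answer: 32 2

Derivation:
Step 1: prey: 28+11-9=30; pred: 17+9-8=18
Step 2: prey: 30+12-10=32; pred: 18+10-9=19
Step 3: prey: 32+12-12=32; pred: 19+12-9=22
Step 4: prey: 32+12-14=30; pred: 22+14-11=25
Step 5: prey: 30+12-15=27; pred: 25+15-12=28
Step 6: prey: 27+10-15=22; pred: 28+15-14=29
Step 7: prey: 22+8-12=18; pred: 29+12-14=27
Step 8: prey: 18+7-9=16; pred: 27+9-13=23
Step 9: prey: 16+6-7=15; pred: 23+7-11=19
Step 10: prey: 15+6-5=16; pred: 19+5-9=15
Step 11: prey: 16+6-4=18; pred: 15+4-7=12
Max prey = 32 at step 2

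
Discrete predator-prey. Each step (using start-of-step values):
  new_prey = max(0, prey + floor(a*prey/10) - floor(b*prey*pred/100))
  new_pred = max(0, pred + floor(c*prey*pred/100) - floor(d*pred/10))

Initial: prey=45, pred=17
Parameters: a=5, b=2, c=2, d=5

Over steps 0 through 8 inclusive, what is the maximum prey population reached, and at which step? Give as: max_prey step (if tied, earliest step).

Step 1: prey: 45+22-15=52; pred: 17+15-8=24
Step 2: prey: 52+26-24=54; pred: 24+24-12=36
Step 3: prey: 54+27-38=43; pred: 36+38-18=56
Step 4: prey: 43+21-48=16; pred: 56+48-28=76
Step 5: prey: 16+8-24=0; pred: 76+24-38=62
Step 6: prey: 0+0-0=0; pred: 62+0-31=31
Step 7: prey: 0+0-0=0; pred: 31+0-15=16
Step 8: prey: 0+0-0=0; pred: 16+0-8=8
Max prey = 54 at step 2

Answer: 54 2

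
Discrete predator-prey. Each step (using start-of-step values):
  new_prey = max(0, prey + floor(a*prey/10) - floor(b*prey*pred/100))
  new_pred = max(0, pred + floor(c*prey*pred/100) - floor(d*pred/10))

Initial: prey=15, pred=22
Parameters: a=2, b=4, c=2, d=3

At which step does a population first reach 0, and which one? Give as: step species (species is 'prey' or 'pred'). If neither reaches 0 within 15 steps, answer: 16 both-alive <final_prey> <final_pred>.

Answer: 16 both-alive 1 3

Derivation:
Step 1: prey: 15+3-13=5; pred: 22+6-6=22
Step 2: prey: 5+1-4=2; pred: 22+2-6=18
Step 3: prey: 2+0-1=1; pred: 18+0-5=13
Step 4: prey: 1+0-0=1; pred: 13+0-3=10
Step 5: prey: 1+0-0=1; pred: 10+0-3=7
Step 6: prey: 1+0-0=1; pred: 7+0-2=5
Step 7: prey: 1+0-0=1; pred: 5+0-1=4
Step 8: prey: 1+0-0=1; pred: 4+0-1=3
Step 9: prey: 1+0-0=1; pred: 3+0-0=3
Steps 10-15: state stable at prey=1, pred=3 (no change)
No extinction within 15 steps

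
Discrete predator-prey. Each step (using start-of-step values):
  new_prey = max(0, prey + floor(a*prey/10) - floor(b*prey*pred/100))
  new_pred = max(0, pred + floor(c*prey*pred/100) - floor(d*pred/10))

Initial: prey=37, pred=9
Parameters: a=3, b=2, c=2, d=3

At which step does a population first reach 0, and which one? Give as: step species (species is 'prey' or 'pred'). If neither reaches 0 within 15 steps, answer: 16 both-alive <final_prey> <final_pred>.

Answer: 7 prey

Derivation:
Step 1: prey: 37+11-6=42; pred: 9+6-2=13
Step 2: prey: 42+12-10=44; pred: 13+10-3=20
Step 3: prey: 44+13-17=40; pred: 20+17-6=31
Step 4: prey: 40+12-24=28; pred: 31+24-9=46
Step 5: prey: 28+8-25=11; pred: 46+25-13=58
Step 6: prey: 11+3-12=2; pred: 58+12-17=53
Step 7: prey: 2+0-2=0; pred: 53+2-15=40
First extinction: prey at step 7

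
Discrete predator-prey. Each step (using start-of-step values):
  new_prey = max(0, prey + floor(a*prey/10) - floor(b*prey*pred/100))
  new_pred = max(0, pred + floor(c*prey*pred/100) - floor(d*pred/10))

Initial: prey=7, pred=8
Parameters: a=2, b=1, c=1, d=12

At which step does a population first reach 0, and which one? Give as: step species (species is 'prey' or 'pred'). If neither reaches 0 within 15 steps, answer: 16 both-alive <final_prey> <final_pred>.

Step 1: prey: 7+1-0=8; pred: 8+0-9=0
First extinction: pred at step 1

Answer: 1 pred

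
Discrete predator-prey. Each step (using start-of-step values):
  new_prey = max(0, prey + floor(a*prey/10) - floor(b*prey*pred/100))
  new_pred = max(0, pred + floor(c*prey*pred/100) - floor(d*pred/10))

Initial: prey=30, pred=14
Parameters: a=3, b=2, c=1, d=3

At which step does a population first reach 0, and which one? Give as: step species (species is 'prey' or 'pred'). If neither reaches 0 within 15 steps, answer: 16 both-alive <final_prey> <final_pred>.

Answer: 16 both-alive 33 14

Derivation:
Step 1: prey: 30+9-8=31; pred: 14+4-4=14
Step 2: prey: 31+9-8=32; pred: 14+4-4=14
Step 3: prey: 32+9-8=33; pred: 14+4-4=14
Step 4: prey: 33+9-9=33; pred: 14+4-4=14
Steps 5-15: state stable at prey=33, pred=14 (no change)
No extinction within 15 steps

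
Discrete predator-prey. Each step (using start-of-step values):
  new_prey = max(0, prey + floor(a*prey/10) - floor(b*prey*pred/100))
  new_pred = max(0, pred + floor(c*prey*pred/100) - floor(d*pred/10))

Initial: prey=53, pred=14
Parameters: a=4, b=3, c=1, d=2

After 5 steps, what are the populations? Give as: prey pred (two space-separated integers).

Answer: 6 30

Derivation:
Step 1: prey: 53+21-22=52; pred: 14+7-2=19
Step 2: prey: 52+20-29=43; pred: 19+9-3=25
Step 3: prey: 43+17-32=28; pred: 25+10-5=30
Step 4: prey: 28+11-25=14; pred: 30+8-6=32
Step 5: prey: 14+5-13=6; pred: 32+4-6=30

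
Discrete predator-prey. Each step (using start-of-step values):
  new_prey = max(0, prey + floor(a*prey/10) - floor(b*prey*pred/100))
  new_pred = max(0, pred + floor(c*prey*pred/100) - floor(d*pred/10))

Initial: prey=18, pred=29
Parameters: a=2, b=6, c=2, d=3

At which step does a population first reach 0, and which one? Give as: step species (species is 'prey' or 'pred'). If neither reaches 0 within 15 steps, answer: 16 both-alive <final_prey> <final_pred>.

Answer: 1 prey

Derivation:
Step 1: prey: 18+3-31=0; pred: 29+10-8=31
First extinction: prey at step 1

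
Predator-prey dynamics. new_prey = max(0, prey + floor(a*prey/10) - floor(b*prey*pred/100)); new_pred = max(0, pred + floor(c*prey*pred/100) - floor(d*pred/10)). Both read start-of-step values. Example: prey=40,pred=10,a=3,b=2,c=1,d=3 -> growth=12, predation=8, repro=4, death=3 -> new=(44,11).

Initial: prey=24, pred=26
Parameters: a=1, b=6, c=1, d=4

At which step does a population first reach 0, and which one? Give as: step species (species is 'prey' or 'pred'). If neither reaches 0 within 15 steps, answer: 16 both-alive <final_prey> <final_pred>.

Answer: 1 prey

Derivation:
Step 1: prey: 24+2-37=0; pred: 26+6-10=22
First extinction: prey at step 1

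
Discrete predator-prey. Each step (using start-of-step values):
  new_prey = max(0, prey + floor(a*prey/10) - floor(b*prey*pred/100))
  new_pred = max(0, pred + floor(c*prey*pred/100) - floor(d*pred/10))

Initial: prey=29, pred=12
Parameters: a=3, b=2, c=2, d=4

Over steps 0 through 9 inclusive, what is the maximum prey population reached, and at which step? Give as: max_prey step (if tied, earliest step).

Step 1: prey: 29+8-6=31; pred: 12+6-4=14
Step 2: prey: 31+9-8=32; pred: 14+8-5=17
Step 3: prey: 32+9-10=31; pred: 17+10-6=21
Step 4: prey: 31+9-13=27; pred: 21+13-8=26
Step 5: prey: 27+8-14=21; pred: 26+14-10=30
Step 6: prey: 21+6-12=15; pred: 30+12-12=30
Step 7: prey: 15+4-9=10; pred: 30+9-12=27
Step 8: prey: 10+3-5=8; pred: 27+5-10=22
Step 9: prey: 8+2-3=7; pred: 22+3-8=17
Max prey = 32 at step 2

Answer: 32 2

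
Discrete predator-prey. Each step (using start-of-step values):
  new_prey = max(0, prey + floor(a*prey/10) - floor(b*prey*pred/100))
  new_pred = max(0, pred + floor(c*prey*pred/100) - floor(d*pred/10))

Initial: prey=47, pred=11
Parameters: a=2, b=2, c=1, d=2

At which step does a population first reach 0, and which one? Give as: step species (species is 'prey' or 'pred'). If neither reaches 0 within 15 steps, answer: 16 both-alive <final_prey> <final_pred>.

Step 1: prey: 47+9-10=46; pred: 11+5-2=14
Step 2: prey: 46+9-12=43; pred: 14+6-2=18
Step 3: prey: 43+8-15=36; pred: 18+7-3=22
Step 4: prey: 36+7-15=28; pred: 22+7-4=25
Step 5: prey: 28+5-14=19; pred: 25+7-5=27
Step 6: prey: 19+3-10=12; pred: 27+5-5=27
Step 7: prey: 12+2-6=8; pred: 27+3-5=25
Step 8: prey: 8+1-4=5; pred: 25+2-5=22
Step 9: prey: 5+1-2=4; pred: 22+1-4=19
Step 10: prey: 4+0-1=3; pred: 19+0-3=16
Step 11: prey: 3+0-0=3; pred: 16+0-3=13
Step 12: prey: 3+0-0=3; pred: 13+0-2=11
Step 13: prey: 3+0-0=3; pred: 11+0-2=9
Step 14: prey: 3+0-0=3; pred: 9+0-1=8
Step 15: prey: 3+0-0=3; pred: 8+0-1=7
No extinction within 15 steps

Answer: 16 both-alive 3 7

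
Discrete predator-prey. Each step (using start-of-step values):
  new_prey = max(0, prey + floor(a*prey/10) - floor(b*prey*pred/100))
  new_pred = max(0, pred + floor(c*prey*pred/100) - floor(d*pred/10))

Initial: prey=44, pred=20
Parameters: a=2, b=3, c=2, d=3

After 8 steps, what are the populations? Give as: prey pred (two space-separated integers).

Answer: 1 7

Derivation:
Step 1: prey: 44+8-26=26; pred: 20+17-6=31
Step 2: prey: 26+5-24=7; pred: 31+16-9=38
Step 3: prey: 7+1-7=1; pred: 38+5-11=32
Step 4: prey: 1+0-0=1; pred: 32+0-9=23
Step 5: prey: 1+0-0=1; pred: 23+0-6=17
Step 6: prey: 1+0-0=1; pred: 17+0-5=12
Step 7: prey: 1+0-0=1; pred: 12+0-3=9
Step 8: prey: 1+0-0=1; pred: 9+0-2=7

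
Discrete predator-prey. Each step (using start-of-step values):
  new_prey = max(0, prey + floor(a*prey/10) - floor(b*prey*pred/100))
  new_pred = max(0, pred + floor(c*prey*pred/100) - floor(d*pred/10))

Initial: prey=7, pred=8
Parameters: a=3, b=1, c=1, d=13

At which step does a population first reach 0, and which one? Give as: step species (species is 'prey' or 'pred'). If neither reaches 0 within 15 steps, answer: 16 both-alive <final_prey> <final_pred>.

Answer: 1 pred

Derivation:
Step 1: prey: 7+2-0=9; pred: 8+0-10=0
First extinction: pred at step 1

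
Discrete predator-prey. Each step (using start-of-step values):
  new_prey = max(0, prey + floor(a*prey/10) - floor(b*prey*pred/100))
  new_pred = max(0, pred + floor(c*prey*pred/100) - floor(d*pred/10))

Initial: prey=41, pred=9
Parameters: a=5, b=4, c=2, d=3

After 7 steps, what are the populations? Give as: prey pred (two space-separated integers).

Step 1: prey: 41+20-14=47; pred: 9+7-2=14
Step 2: prey: 47+23-26=44; pred: 14+13-4=23
Step 3: prey: 44+22-40=26; pred: 23+20-6=37
Step 4: prey: 26+13-38=1; pred: 37+19-11=45
Step 5: prey: 1+0-1=0; pred: 45+0-13=32
Step 6: prey: 0+0-0=0; pred: 32+0-9=23
Step 7: prey: 0+0-0=0; pred: 23+0-6=17

Answer: 0 17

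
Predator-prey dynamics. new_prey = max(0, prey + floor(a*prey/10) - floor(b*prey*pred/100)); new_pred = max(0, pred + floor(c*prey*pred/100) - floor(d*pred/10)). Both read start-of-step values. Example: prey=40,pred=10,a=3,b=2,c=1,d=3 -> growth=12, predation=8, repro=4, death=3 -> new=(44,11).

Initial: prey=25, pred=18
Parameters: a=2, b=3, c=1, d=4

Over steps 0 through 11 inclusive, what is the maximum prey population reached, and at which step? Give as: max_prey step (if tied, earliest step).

Answer: 26 11

Derivation:
Step 1: prey: 25+5-13=17; pred: 18+4-7=15
Step 2: prey: 17+3-7=13; pred: 15+2-6=11
Step 3: prey: 13+2-4=11; pred: 11+1-4=8
Step 4: prey: 11+2-2=11; pred: 8+0-3=5
Step 5: prey: 11+2-1=12; pred: 5+0-2=3
Step 6: prey: 12+2-1=13; pred: 3+0-1=2
Step 7: prey: 13+2-0=15; pred: 2+0-0=2
Step 8: prey: 15+3-0=18; pred: 2+0-0=2
Step 9: prey: 18+3-1=20; pred: 2+0-0=2
Step 10: prey: 20+4-1=23; pred: 2+0-0=2
Step 11: prey: 23+4-1=26; pred: 2+0-0=2
Max prey = 26 at step 11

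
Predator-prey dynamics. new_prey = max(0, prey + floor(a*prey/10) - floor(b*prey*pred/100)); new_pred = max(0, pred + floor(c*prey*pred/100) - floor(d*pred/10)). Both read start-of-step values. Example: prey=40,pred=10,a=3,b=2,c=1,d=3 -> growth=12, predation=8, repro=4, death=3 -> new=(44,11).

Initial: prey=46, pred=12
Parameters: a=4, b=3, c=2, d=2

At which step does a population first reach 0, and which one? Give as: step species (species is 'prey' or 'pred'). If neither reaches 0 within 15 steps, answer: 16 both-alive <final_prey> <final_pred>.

Answer: 4 prey

Derivation:
Step 1: prey: 46+18-16=48; pred: 12+11-2=21
Step 2: prey: 48+19-30=37; pred: 21+20-4=37
Step 3: prey: 37+14-41=10; pred: 37+27-7=57
Step 4: prey: 10+4-17=0; pred: 57+11-11=57
First extinction: prey at step 4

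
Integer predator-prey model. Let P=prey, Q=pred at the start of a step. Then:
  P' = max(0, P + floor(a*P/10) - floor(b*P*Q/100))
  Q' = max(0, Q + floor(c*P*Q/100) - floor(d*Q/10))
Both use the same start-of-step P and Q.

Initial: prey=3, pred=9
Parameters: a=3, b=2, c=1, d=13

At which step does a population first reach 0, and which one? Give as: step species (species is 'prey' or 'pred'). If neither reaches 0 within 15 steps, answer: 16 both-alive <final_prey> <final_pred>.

Answer: 1 pred

Derivation:
Step 1: prey: 3+0-0=3; pred: 9+0-11=0
First extinction: pred at step 1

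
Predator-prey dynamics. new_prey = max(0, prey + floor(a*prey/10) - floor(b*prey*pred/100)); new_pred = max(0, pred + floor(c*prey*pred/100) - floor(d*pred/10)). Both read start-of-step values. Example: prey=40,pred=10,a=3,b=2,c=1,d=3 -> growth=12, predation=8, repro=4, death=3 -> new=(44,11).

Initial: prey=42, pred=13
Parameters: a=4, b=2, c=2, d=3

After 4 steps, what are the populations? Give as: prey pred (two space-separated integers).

Answer: 11 78

Derivation:
Step 1: prey: 42+16-10=48; pred: 13+10-3=20
Step 2: prey: 48+19-19=48; pred: 20+19-6=33
Step 3: prey: 48+19-31=36; pred: 33+31-9=55
Step 4: prey: 36+14-39=11; pred: 55+39-16=78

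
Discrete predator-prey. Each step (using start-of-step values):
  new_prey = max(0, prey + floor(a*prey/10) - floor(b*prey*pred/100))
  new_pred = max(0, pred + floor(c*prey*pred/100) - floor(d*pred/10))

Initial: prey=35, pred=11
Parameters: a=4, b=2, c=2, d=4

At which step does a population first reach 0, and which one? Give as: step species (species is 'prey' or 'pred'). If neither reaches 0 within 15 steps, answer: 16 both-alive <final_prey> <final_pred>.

Answer: 7 prey

Derivation:
Step 1: prey: 35+14-7=42; pred: 11+7-4=14
Step 2: prey: 42+16-11=47; pred: 14+11-5=20
Step 3: prey: 47+18-18=47; pred: 20+18-8=30
Step 4: prey: 47+18-28=37; pred: 30+28-12=46
Step 5: prey: 37+14-34=17; pred: 46+34-18=62
Step 6: prey: 17+6-21=2; pred: 62+21-24=59
Step 7: prey: 2+0-2=0; pred: 59+2-23=38
First extinction: prey at step 7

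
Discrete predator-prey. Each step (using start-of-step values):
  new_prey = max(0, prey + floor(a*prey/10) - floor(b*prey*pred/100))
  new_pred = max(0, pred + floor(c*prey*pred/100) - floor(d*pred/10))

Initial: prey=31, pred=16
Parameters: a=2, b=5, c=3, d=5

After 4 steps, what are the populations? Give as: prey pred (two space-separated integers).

Answer: 1 5

Derivation:
Step 1: prey: 31+6-24=13; pred: 16+14-8=22
Step 2: prey: 13+2-14=1; pred: 22+8-11=19
Step 3: prey: 1+0-0=1; pred: 19+0-9=10
Step 4: prey: 1+0-0=1; pred: 10+0-5=5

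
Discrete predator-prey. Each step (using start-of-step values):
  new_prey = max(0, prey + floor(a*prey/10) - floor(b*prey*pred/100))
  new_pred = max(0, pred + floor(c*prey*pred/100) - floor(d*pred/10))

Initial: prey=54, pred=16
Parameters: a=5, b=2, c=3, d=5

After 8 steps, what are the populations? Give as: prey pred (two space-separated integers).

Answer: 0 6

Derivation:
Step 1: prey: 54+27-17=64; pred: 16+25-8=33
Step 2: prey: 64+32-42=54; pred: 33+63-16=80
Step 3: prey: 54+27-86=0; pred: 80+129-40=169
Step 4: prey: 0+0-0=0; pred: 169+0-84=85
Step 5: prey: 0+0-0=0; pred: 85+0-42=43
Step 6: prey: 0+0-0=0; pred: 43+0-21=22
Step 7: prey: 0+0-0=0; pred: 22+0-11=11
Step 8: prey: 0+0-0=0; pred: 11+0-5=6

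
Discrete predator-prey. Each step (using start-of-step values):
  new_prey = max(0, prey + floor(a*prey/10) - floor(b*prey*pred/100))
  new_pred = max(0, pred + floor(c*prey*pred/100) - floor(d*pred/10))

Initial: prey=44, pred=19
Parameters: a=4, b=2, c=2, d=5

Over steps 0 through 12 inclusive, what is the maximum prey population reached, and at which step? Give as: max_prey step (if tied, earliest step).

Step 1: prey: 44+17-16=45; pred: 19+16-9=26
Step 2: prey: 45+18-23=40; pred: 26+23-13=36
Step 3: prey: 40+16-28=28; pred: 36+28-18=46
Step 4: prey: 28+11-25=14; pred: 46+25-23=48
Step 5: prey: 14+5-13=6; pred: 48+13-24=37
Step 6: prey: 6+2-4=4; pred: 37+4-18=23
Step 7: prey: 4+1-1=4; pred: 23+1-11=13
Step 8: prey: 4+1-1=4; pred: 13+1-6=8
Step 9: prey: 4+1-0=5; pred: 8+0-4=4
Step 10: prey: 5+2-0=7; pred: 4+0-2=2
Step 11: prey: 7+2-0=9; pred: 2+0-1=1
Step 12: prey: 9+3-0=12; pred: 1+0-0=1
Max prey = 45 at step 1

Answer: 45 1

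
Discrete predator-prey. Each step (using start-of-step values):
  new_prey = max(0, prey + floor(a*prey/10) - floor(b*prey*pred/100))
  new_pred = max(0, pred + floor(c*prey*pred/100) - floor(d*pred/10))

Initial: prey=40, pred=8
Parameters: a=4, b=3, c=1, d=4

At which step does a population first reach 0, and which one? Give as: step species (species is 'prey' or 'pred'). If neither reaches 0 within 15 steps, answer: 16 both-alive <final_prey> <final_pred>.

Answer: 16 both-alive 7 3

Derivation:
Step 1: prey: 40+16-9=47; pred: 8+3-3=8
Step 2: prey: 47+18-11=54; pred: 8+3-3=8
Step 3: prey: 54+21-12=63; pred: 8+4-3=9
Step 4: prey: 63+25-17=71; pred: 9+5-3=11
Step 5: prey: 71+28-23=76; pred: 11+7-4=14
Step 6: prey: 76+30-31=75; pred: 14+10-5=19
Step 7: prey: 75+30-42=63; pred: 19+14-7=26
Step 8: prey: 63+25-49=39; pred: 26+16-10=32
Step 9: prey: 39+15-37=17; pred: 32+12-12=32
Step 10: prey: 17+6-16=7; pred: 32+5-12=25
Step 11: prey: 7+2-5=4; pred: 25+1-10=16
Step 12: prey: 4+1-1=4; pred: 16+0-6=10
Step 13: prey: 4+1-1=4; pred: 10+0-4=6
Step 14: prey: 4+1-0=5; pred: 6+0-2=4
Step 15: prey: 5+2-0=7; pred: 4+0-1=3
No extinction within 15 steps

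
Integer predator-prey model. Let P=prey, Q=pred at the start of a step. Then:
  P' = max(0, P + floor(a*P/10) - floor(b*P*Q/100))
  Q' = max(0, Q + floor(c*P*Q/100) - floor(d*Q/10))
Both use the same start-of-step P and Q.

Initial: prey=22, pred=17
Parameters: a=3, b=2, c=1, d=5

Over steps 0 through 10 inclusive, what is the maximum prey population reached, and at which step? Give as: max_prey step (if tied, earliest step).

Answer: 107 10

Derivation:
Step 1: prey: 22+6-7=21; pred: 17+3-8=12
Step 2: prey: 21+6-5=22; pred: 12+2-6=8
Step 3: prey: 22+6-3=25; pred: 8+1-4=5
Step 4: prey: 25+7-2=30; pred: 5+1-2=4
Step 5: prey: 30+9-2=37; pred: 4+1-2=3
Step 6: prey: 37+11-2=46; pred: 3+1-1=3
Step 7: prey: 46+13-2=57; pred: 3+1-1=3
Step 8: prey: 57+17-3=71; pred: 3+1-1=3
Step 9: prey: 71+21-4=88; pred: 3+2-1=4
Step 10: prey: 88+26-7=107; pred: 4+3-2=5
Max prey = 107 at step 10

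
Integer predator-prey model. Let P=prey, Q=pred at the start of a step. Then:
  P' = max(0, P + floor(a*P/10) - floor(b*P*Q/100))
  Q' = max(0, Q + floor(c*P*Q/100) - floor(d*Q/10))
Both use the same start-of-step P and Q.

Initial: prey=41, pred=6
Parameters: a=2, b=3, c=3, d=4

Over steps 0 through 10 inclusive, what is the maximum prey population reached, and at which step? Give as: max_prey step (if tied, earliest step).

Answer: 42 1

Derivation:
Step 1: prey: 41+8-7=42; pred: 6+7-2=11
Step 2: prey: 42+8-13=37; pred: 11+13-4=20
Step 3: prey: 37+7-22=22; pred: 20+22-8=34
Step 4: prey: 22+4-22=4; pred: 34+22-13=43
Step 5: prey: 4+0-5=0; pred: 43+5-17=31
Step 6: prey: 0+0-0=0; pred: 31+0-12=19
Step 7: prey: 0+0-0=0; pred: 19+0-7=12
Step 8: prey: 0+0-0=0; pred: 12+0-4=8
Step 9: prey: 0+0-0=0; pred: 8+0-3=5
Step 10: prey: 0+0-0=0; pred: 5+0-2=3
Max prey = 42 at step 1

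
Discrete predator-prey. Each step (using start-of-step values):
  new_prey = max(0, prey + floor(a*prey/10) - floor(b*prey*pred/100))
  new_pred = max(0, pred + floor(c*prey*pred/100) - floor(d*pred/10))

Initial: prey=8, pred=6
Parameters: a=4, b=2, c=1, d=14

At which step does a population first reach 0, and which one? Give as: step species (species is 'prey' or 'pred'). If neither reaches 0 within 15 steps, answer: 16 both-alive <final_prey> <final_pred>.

Step 1: prey: 8+3-0=11; pred: 6+0-8=0
First extinction: pred at step 1

Answer: 1 pred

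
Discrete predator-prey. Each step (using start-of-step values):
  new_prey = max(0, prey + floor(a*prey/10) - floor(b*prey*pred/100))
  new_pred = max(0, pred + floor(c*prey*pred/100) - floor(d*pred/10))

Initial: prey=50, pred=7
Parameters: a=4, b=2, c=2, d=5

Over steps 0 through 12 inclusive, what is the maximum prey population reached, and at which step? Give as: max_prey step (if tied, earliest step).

Step 1: prey: 50+20-7=63; pred: 7+7-3=11
Step 2: prey: 63+25-13=75; pred: 11+13-5=19
Step 3: prey: 75+30-28=77; pred: 19+28-9=38
Step 4: prey: 77+30-58=49; pred: 38+58-19=77
Step 5: prey: 49+19-75=0; pred: 77+75-38=114
Step 6: prey: 0+0-0=0; pred: 114+0-57=57
Step 7: prey: 0+0-0=0; pred: 57+0-28=29
Step 8: prey: 0+0-0=0; pred: 29+0-14=15
Step 9: prey: 0+0-0=0; pred: 15+0-7=8
Step 10: prey: 0+0-0=0; pred: 8+0-4=4
Step 11: prey: 0+0-0=0; pred: 4+0-2=2
Step 12: prey: 0+0-0=0; pred: 2+0-1=1
Max prey = 77 at step 3

Answer: 77 3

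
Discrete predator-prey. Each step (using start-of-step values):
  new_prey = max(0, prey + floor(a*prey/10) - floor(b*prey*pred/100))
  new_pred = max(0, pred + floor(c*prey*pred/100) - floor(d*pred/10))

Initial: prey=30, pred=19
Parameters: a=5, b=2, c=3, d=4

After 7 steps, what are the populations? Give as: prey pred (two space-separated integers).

Answer: 0 20

Derivation:
Step 1: prey: 30+15-11=34; pred: 19+17-7=29
Step 2: prey: 34+17-19=32; pred: 29+29-11=47
Step 3: prey: 32+16-30=18; pred: 47+45-18=74
Step 4: prey: 18+9-26=1; pred: 74+39-29=84
Step 5: prey: 1+0-1=0; pred: 84+2-33=53
Step 6: prey: 0+0-0=0; pred: 53+0-21=32
Step 7: prey: 0+0-0=0; pred: 32+0-12=20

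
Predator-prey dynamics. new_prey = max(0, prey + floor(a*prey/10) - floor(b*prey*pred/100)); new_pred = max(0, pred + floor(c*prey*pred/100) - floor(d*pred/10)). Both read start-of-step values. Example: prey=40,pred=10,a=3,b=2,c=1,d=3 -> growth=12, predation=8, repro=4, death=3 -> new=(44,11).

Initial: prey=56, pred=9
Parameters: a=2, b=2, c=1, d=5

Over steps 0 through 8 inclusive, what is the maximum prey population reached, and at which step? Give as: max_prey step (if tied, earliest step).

Step 1: prey: 56+11-10=57; pred: 9+5-4=10
Step 2: prey: 57+11-11=57; pred: 10+5-5=10
Step 3: prey: 57+11-11=57; pred: 10+5-5=10
Step 4: prey: 57+11-11=57; pred: 10+5-5=10
Step 5: prey: 57+11-11=57; pred: 10+5-5=10
Step 6: prey: 57+11-11=57; pred: 10+5-5=10
Step 7: prey: 57+11-11=57; pred: 10+5-5=10
Step 8: prey: 57+11-11=57; pred: 10+5-5=10
Max prey = 57 at step 1

Answer: 57 1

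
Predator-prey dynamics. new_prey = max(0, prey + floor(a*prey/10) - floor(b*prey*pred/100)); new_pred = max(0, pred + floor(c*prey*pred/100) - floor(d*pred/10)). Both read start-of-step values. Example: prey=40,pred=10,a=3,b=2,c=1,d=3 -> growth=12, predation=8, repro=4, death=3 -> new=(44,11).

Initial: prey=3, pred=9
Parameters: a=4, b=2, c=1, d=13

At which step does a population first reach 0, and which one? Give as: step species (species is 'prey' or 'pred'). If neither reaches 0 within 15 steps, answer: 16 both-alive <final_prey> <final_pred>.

Answer: 1 pred

Derivation:
Step 1: prey: 3+1-0=4; pred: 9+0-11=0
First extinction: pred at step 1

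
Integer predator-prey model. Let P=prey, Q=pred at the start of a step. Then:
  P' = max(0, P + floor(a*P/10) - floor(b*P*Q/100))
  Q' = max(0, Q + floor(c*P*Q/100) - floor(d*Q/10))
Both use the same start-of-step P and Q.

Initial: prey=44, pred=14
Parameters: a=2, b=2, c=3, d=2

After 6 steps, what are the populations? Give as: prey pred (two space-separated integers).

Answer: 0 48

Derivation:
Step 1: prey: 44+8-12=40; pred: 14+18-2=30
Step 2: prey: 40+8-24=24; pred: 30+36-6=60
Step 3: prey: 24+4-28=0; pred: 60+43-12=91
Step 4: prey: 0+0-0=0; pred: 91+0-18=73
Step 5: prey: 0+0-0=0; pred: 73+0-14=59
Step 6: prey: 0+0-0=0; pred: 59+0-11=48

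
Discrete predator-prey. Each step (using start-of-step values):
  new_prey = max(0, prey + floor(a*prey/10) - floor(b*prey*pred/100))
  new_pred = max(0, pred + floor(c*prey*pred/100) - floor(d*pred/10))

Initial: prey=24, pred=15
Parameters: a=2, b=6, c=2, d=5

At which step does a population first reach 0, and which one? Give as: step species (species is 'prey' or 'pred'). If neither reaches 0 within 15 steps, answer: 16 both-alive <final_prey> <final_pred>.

Step 1: prey: 24+4-21=7; pred: 15+7-7=15
Step 2: prey: 7+1-6=2; pred: 15+2-7=10
Step 3: prey: 2+0-1=1; pred: 10+0-5=5
Step 4: prey: 1+0-0=1; pred: 5+0-2=3
Step 5: prey: 1+0-0=1; pred: 3+0-1=2
Step 6: prey: 1+0-0=1; pred: 2+0-1=1
Step 7: prey: 1+0-0=1; pred: 1+0-0=1
Steps 8-15: state stable at prey=1, pred=1 (no change)
No extinction within 15 steps

Answer: 16 both-alive 1 1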